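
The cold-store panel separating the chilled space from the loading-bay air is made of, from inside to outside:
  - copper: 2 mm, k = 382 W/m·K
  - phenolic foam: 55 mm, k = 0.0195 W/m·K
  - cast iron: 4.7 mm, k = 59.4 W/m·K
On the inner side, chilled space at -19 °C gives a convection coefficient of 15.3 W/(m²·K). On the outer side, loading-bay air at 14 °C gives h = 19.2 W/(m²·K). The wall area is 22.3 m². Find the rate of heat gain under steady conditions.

Q ≈ 250 W

Thermal resistances in series:
R_inner film = 1/(h_i·A) = 1/(15.3×22.3) = 0.002931 K/W
R_copper = L/(kA) = 0.002/(382×22.3) = 2.348×10^-7 K/W
R_phenolic foam = L/(kA) = 0.055/(0.0195×22.3) = 0.1265 K/W
R_cast iron = L/(kA) = 0.0047/(59.4×22.3) = 3.548×10^-6 K/W
R_outer film = 1/(h_o·A) = 1/(19.2×22.3) = 0.002336 K/W
R_total = 0.1318 K/W
Q = ΔT / R_total = 33 / 0.1318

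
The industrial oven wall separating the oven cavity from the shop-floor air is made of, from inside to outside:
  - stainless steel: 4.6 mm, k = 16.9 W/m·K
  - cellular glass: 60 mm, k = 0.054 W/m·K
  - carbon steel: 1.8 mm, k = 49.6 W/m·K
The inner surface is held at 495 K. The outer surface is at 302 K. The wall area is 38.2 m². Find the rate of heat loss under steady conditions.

Using the resistance-network approach (series):
R_stainless steel = L/(kA) = 0.0046/(16.9×38.2) = 7.125×10^-6 K/W
R_cellular glass = L/(kA) = 0.06/(0.054×38.2) = 0.02909 K/W
R_carbon steel = L/(kA) = 0.0018/(49.6×38.2) = 9.5×10^-7 K/W
R_total = 0.02909 K/W
Q = ΔT / R_total = 193 / 0.02909

Q ≈ 6630 W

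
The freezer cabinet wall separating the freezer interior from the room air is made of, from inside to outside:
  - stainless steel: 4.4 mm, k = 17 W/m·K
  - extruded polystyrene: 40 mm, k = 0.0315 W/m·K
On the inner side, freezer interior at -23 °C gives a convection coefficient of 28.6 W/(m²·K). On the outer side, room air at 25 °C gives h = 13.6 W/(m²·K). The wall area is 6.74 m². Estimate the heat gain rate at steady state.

Q ≈ 235 W

Treating each layer as a thermal resistance in series:
R_inner film = 1/(h_i·A) = 1/(28.6×6.74) = 0.005188 K/W
R_stainless steel = L/(kA) = 0.0044/(17×6.74) = 3.84×10^-5 K/W
R_extruded polystyrene = L/(kA) = 0.04/(0.0315×6.74) = 0.1884 K/W
R_outer film = 1/(h_o·A) = 1/(13.6×6.74) = 0.01091 K/W
R_total = 0.2045 K/W
Q = ΔT / R_total = 48 / 0.2045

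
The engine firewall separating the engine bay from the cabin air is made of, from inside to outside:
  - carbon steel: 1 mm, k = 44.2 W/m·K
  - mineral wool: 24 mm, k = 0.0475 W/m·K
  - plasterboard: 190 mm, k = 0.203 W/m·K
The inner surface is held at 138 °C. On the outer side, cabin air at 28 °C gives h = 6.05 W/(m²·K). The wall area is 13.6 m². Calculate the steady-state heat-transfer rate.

Q ≈ 931 W

Thermal resistances in series:
R_carbon steel = L/(kA) = 0.001/(44.2×13.6) = 1.664×10^-6 K/W
R_mineral wool = L/(kA) = 0.024/(0.0475×13.6) = 0.03715 K/W
R_plasterboard = L/(kA) = 0.19/(0.203×13.6) = 0.06882 K/W
R_outer film = 1/(h_o·A) = 1/(6.05×13.6) = 0.01215 K/W
R_total = 0.1181 K/W
Q = ΔT / R_total = 110 / 0.1181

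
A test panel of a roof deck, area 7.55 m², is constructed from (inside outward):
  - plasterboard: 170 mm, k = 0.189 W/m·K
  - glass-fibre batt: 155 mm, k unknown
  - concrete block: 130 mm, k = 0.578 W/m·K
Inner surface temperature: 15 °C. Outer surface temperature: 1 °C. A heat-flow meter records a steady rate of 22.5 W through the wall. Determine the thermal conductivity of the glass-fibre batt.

Thermal resistances in series:
R_plasterboard = L/(kA) = 0.17/(0.189×7.55) = 0.1191 K/W
R_concrete block = L/(kA) = 0.13/(0.578×7.55) = 0.02979 K/W
Sum of known resistances R_other = 0.1489 K/W
Total R = ΔT/Q = 14/22.5 = 0.6222 K/W
R_glass-fibre batt = R_total − R_other = 0.4733 K/W
k = L/(R·A) = 0.155/(0.4733×7.55)

k ≈ 0.0434 W/(m·K)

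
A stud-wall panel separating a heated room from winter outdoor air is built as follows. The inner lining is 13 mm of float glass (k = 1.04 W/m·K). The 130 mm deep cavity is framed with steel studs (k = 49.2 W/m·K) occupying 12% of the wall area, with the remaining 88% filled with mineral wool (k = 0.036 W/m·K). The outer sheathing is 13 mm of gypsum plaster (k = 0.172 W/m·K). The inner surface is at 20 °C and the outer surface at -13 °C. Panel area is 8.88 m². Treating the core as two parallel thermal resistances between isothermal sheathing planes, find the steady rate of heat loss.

Q ≈ 2660 W

Sheathing layers in series; stud and cavity paths in parallel between them.
R_inner = 0.013/(1.04×8.88) = 0.001408 K/W
R_stud  = 0.13/(49.2×0.12×8.88) = 0.00248 K/W
R_cav   = 0.13/(0.036×0.88×8.88) = 0.4621 K/W
1/R_core = 1/R_stud + 1/R_cav → R_core = 0.002466 K/W
R_outer = 0.013/(0.172×8.88) = 0.008511 K/W
R_total = 0.01239 K/W
Q = ΔT/R_total = 33/0.01239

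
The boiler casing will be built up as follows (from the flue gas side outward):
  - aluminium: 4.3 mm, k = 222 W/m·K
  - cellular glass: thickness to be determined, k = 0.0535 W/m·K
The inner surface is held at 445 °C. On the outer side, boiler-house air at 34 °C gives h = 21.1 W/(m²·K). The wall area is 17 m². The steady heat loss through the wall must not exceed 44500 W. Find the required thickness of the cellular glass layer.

Thermal resistances in series:
R_aluminium = L/(kA) = 0.0043/(222×17) = 1.139×10^-6 K/W
R_outer film = 1/(h_o·A) = 1/(21.1×17) = 0.002788 K/W
Sum of the known resistances R_other = 0.002789 K/W
Required total resistance R_tot = ΔT/Q_allow = 411/44500 = 0.009236 K/W
R_cellular glass = R_tot − R_other = 0.006447 K/W
L = R·k·A = 0.006447×0.0535×17

L ≈ 5.86 mm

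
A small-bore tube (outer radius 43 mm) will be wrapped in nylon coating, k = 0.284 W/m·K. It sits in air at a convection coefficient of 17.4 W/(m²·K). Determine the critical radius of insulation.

For a cylinder r_cr = k/h = 0.284/17.4
r_cr = 16.3 mm; since the bare radius (43 mm) is above r_cr, any added insulation will reduce heat loss.

r_cr ≈ 16.3 mm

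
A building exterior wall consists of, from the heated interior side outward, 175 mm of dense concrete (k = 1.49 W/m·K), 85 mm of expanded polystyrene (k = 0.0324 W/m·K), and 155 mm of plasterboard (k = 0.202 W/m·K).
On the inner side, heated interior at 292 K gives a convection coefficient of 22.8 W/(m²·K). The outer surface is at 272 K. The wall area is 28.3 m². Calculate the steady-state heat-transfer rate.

Thermal resistances in series:
R_inner film = 1/(h_i·A) = 1/(22.8×28.3) = 0.00155 K/W
R_dense concrete = L/(kA) = 0.175/(1.49×28.3) = 0.00415 K/W
R_expanded polystyrene = L/(kA) = 0.085/(0.0324×28.3) = 0.0927 K/W
R_plasterboard = L/(kA) = 0.155/(0.202×28.3) = 0.02711 K/W
R_total = 0.1255 K/W
Q = ΔT / R_total = 20 / 0.1255

Q ≈ 159 W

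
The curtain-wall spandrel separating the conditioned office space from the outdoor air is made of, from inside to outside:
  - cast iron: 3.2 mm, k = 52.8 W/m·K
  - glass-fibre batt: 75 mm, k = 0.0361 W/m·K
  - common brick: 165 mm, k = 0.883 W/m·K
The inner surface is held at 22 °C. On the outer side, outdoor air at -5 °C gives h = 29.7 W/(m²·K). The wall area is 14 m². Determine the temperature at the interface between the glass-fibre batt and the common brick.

Using the resistance-network approach (series):
R_cast iron = L/(kA) = 0.0032/(52.8×14) = 4.329×10^-6 K/W
R_glass-fibre batt = L/(kA) = 0.075/(0.0361×14) = 0.1484 K/W
R_common brick = L/(kA) = 0.165/(0.883×14) = 0.01335 K/W
R_outer film = 1/(h_o·A) = 1/(29.7×14) = 0.002405 K/W
R_total = 0.1642 K/W;  Q = ΔT/R_total = 27/0.1642 = 164.5 W
T_interface = T_inner − Q·ΣR(inner→interface) = 22 − 164×0.1484

T ≈ -2.41 °C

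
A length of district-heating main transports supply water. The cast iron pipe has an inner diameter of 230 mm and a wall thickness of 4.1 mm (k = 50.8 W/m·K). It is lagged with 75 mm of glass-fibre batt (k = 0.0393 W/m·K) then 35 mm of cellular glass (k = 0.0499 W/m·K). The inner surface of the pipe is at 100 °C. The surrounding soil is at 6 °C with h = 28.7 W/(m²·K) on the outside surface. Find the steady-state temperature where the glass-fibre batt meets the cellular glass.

T ≈ 26.5 °C

Per-layer cylindrical resistances, series-summed:
R_cast iron pipe wall = ln(119.1/115)/(2π×50.8×1) = 1.098×10^-4 K/W
R_glass-fibre batt = ln(194.1/119.1)/(2π×0.0393×1) = 1.978 K/W
R_cellular glass = ln(229.1/194.1)/(2π×0.0499×1) = 0.5288 K/W
R_outer film = 1/(h_o·2πr_oL) = 1/(28.7×2π×0.2291×1) = 0.02421 K/W
R_total = 2.531 K/W
Q = ΔT/R_total = 94/2.531
Q = 37.1 W/m
T_interface = T_inner − Q·ΣR(inner→interface) = 100 − 37.1×1.978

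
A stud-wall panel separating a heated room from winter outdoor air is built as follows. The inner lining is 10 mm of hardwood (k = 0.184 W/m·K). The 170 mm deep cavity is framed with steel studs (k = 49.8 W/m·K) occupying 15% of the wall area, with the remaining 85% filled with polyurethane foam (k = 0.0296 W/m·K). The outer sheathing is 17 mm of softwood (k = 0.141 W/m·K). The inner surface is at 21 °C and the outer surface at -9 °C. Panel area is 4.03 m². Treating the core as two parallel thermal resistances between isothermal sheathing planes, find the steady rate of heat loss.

Q ≈ 612 W

Sheathing layers in series; stud and cavity paths in parallel between them.
R_inner = 0.01/(0.184×4.03) = 0.01349 K/W
R_stud  = 0.17/(49.8×0.15×4.03) = 0.005647 K/W
R_cav   = 0.17/(0.0296×0.85×4.03) = 1.677 K/W
1/R_core = 1/R_stud + 1/R_cav → R_core = 0.005628 K/W
R_outer = 0.017/(0.141×4.03) = 0.02992 K/W
R_total = 0.04903 K/W
Q = ΔT/R_total = 30/0.04903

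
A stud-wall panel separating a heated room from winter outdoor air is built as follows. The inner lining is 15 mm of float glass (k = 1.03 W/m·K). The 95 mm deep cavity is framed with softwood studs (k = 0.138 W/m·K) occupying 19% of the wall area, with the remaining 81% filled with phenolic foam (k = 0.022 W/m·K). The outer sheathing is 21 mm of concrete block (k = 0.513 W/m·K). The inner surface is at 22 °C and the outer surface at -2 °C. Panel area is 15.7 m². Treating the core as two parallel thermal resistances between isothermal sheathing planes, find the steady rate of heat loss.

Sheathing layers in series; stud and cavity paths in parallel between them.
R_inner = 0.015/(1.03×15.7) = 9.276×10^-4 K/W
R_stud  = 0.095/(0.138×0.19×15.7) = 0.2308 K/W
R_cav   = 0.095/(0.022×0.81×15.7) = 0.3396 K/W
1/R_core = 1/R_stud + 1/R_cav → R_core = 0.1374 K/W
R_outer = 0.021/(0.513×15.7) = 0.002607 K/W
R_total = 0.1409 K/W
Q = ΔT/R_total = 24/0.1409

Q ≈ 170 W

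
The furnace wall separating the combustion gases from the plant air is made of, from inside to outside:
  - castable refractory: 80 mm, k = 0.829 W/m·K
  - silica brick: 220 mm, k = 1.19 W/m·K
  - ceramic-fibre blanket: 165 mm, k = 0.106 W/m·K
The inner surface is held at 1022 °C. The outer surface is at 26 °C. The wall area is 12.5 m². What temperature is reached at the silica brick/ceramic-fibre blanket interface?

T ≈ 870 °C

Thermal resistances in series:
R_castable refractory = L/(kA) = 0.08/(0.829×12.5) = 0.00772 K/W
R_silica brick = L/(kA) = 0.22/(1.19×12.5) = 0.01479 K/W
R_ceramic-fibre blanket = L/(kA) = 0.165/(0.106×12.5) = 0.1245 K/W
R_total = 0.147 K/W;  Q = ΔT/R_total = 996/0.147 = 6774 W
T_interface = T_inner − Q·ΣR(inner→interface) = 1022 − 6770×0.02251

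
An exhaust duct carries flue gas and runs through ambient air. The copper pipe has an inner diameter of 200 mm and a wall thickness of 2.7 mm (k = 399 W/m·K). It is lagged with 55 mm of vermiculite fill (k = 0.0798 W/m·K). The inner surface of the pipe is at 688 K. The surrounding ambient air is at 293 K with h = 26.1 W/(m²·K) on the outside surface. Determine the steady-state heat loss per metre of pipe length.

q′ ≈ 442 W/m

Cylindrical conduction, so R = ln(r₂/r₁)/(2πkL) per layer, in series:
R_copper pipe wall = ln(102.7/100)/(2π×399×1) = 1.063×10^-5 K/W
R_vermiculite fill = ln(157.7/102.7)/(2π×0.0798×1) = 0.8554 K/W
R_outer film = 1/(h_o·2πr_oL) = 1/(26.1×2π×0.1577×1) = 0.03867 K/W
R_total = 0.8941 K/W
Q = ΔT/R_total = 395/0.8941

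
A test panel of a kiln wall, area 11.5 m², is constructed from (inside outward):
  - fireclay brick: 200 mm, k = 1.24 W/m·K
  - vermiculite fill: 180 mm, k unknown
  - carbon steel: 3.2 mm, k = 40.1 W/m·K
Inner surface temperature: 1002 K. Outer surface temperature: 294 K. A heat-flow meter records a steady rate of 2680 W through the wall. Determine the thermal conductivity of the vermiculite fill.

k ≈ 0.0626 W/(m·K)

Thermal resistances in series:
R_fireclay brick = L/(kA) = 0.2/(1.24×11.5) = 0.01403 K/W
R_carbon steel = L/(kA) = 0.0032/(40.1×11.5) = 6.939×10^-6 K/W
Sum of known resistances R_other = 0.01403 K/W
Total R = ΔT/Q = 708/2680 = 0.2642 K/W
R_vermiculite fill = R_total − R_other = 0.2501 K/W
k = L/(R·A) = 0.18/(0.2501×11.5)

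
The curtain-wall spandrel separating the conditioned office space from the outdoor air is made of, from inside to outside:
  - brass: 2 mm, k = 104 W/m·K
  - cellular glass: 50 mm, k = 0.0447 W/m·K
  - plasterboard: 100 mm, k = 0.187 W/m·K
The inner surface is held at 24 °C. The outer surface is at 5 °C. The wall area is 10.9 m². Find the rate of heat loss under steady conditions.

Model the wall as resistances in series:
R_brass = L/(kA) = 0.002/(104×10.9) = 1.764×10^-6 K/W
R_cellular glass = L/(kA) = 0.05/(0.0447×10.9) = 0.1026 K/W
R_plasterboard = L/(kA) = 0.1/(0.187×10.9) = 0.04906 K/W
R_total = 0.1517 K/W
Q = ΔT / R_total = 19 / 0.1517

Q ≈ 125 W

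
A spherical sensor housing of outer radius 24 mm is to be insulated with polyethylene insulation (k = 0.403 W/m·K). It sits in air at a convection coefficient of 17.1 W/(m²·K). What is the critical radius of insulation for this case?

For a sphere r_cr = 2k/h = 2×0.403/17.1
r_cr = 47.1 mm; since the bare radius (24 mm) is below r_cr, adding a thin layer of insulation will *increase* heat loss.

r_cr ≈ 47.1 mm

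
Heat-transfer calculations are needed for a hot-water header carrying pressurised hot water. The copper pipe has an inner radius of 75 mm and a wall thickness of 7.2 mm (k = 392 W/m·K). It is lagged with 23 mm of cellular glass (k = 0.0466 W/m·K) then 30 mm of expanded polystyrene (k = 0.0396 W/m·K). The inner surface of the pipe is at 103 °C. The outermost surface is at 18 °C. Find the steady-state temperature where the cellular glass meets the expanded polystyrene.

T ≈ 64.3 °C

For a radial system each layer contributes R = ln(r_out/r_in)/(2πkL); films add R = 1/(hA).
R_copper pipe wall = ln(82.2/75)/(2π×392×1) = 3.722×10^-5 K/W
R_cellular glass = ln(105.2/82.2)/(2π×0.0466×1) = 0.8426 K/W
R_expanded polystyrene = ln(135.2/105.2)/(2π×0.0396×1) = 1.008 K/W
R_total = 1.851 K/W
Q = ΔT/R_total = 85/1.851
Q = 45.9 W/m
T_interface = T_inner − Q·ΣR(inner→interface) = 103 − 45.9×0.8426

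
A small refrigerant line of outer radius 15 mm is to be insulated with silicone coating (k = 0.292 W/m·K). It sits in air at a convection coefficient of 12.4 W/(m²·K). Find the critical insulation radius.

For a cylinder r_cr = k/h = 0.292/12.4
r_cr = 23.5 mm; since the bare radius (15 mm) is below r_cr, adding a thin layer of insulation will *increase* heat loss.

r_cr ≈ 23.5 mm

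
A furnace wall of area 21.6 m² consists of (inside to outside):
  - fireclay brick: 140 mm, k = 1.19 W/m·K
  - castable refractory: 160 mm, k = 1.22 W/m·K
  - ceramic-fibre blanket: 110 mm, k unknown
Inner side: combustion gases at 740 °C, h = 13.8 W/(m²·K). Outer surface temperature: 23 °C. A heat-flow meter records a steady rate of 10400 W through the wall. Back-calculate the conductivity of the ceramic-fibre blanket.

k ≈ 0.0942 W/(m·K)

Using the resistance-network approach (series):
R_inner film = 1/(h_i·A) = 1/(13.8×21.6) = 0.003355 K/W
R_fireclay brick = L/(kA) = 0.14/(1.19×21.6) = 0.005447 K/W
R_castable refractory = L/(kA) = 0.16/(1.22×21.6) = 0.006072 K/W
Sum of known resistances R_other = 0.01487 K/W
Total R = ΔT/Q = 717/10400 = 0.06894 K/W
R_ceramic-fibre blanket = R_total − R_other = 0.05407 K/W
k = L/(R·A) = 0.11/(0.05407×21.6)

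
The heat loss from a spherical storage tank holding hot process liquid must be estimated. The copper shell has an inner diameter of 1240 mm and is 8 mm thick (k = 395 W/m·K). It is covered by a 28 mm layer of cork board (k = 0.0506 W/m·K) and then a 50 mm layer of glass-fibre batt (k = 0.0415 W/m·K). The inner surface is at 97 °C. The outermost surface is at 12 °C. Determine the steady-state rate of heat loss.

Q ≈ 271 W

For a spherical shell R = (1/r₁ − 1/r₂)/(4πk); film R = 1/(h·4πr²). In series:
R_copper shell = (1/0.62 − 1/0.628)/(4π×395) = 4.139×10^-6 K/W
R_cork board = (1/0.628 − 1/0.656)/(4π×0.0506) = 0.1069 K/W
R_glass-fibre batt = (1/0.656 − 1/0.706)/(4π×0.0415) = 0.207 K/W
R_total = 0.3139 K/W
Q = ΔT/R_total = 85/0.3139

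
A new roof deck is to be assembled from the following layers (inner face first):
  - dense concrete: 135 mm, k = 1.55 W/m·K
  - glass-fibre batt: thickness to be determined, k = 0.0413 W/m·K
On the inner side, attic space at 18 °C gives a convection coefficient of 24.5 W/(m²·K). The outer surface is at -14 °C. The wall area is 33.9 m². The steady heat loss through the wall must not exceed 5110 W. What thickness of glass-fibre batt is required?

L ≈ 3.48 mm

Thermal resistances in series:
R_inner film = 1/(h_i·A) = 1/(24.5×33.9) = 0.001204 K/W
R_dense concrete = L/(kA) = 0.135/(1.55×33.9) = 0.002569 K/W
Sum of the known resistances R_other = 0.003773 K/W
Required total resistance R_tot = ΔT/Q_allow = 32/5110 = 0.006262 K/W
R_glass-fibre batt = R_tot − R_other = 0.002489 K/W
L = R·k·A = 0.002489×0.0413×33.9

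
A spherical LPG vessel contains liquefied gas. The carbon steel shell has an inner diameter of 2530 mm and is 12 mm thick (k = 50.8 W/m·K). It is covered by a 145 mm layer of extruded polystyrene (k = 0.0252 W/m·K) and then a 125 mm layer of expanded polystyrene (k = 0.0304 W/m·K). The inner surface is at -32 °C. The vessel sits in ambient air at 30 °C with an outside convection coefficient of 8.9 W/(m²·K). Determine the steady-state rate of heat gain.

Radial (spherical) resistances in series:
R_carbon steel shell = (1/1.265 − 1/1.277)/(4π×50.8) = 1.164×10^-5 K/W
R_extruded polystyrene = (1/1.277 − 1/1.422)/(4π×0.0252) = 0.2522 K/W
R_expanded polystyrene = (1/1.422 − 1/1.547)/(4π×0.0304) = 0.1487 K/W
R_outer film = 1/(h·4πr_o²) = 1/(8.9×4π×1.547²) = 0.003736 K/W
R_total = 0.4046 K/W
Q = ΔT/R_total = 62/0.4046

Q ≈ 153 W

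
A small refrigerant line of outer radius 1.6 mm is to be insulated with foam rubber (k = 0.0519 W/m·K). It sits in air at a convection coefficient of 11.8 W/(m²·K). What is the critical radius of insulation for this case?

r_cr ≈ 4.4 mm

For a cylinder r_cr = k/h = 0.0519/11.8
r_cr = 4.4 mm; since the bare radius (1.6 mm) is below r_cr, adding a thin layer of insulation will *increase* heat loss.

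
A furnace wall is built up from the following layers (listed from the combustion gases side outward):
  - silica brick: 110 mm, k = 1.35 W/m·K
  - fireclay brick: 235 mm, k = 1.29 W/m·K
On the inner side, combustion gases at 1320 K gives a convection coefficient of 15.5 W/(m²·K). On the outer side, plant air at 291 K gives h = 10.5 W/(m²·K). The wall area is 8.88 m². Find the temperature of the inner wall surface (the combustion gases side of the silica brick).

T ≈ 1160 K

Thermal resistances in series:
R_inner film = 1/(h_i·A) = 1/(15.5×8.88) = 0.007265 K/W
R_silica brick = L/(kA) = 0.11/(1.35×8.88) = 0.009176 K/W
R_fireclay brick = L/(kA) = 0.235/(1.29×8.88) = 0.02051 K/W
R_outer film = 1/(h_o·A) = 1/(10.5×8.88) = 0.01073 K/W
R_total = 0.04768 K/W;  Q = ΔT/R_total = 1029/0.04768 = 21580 W
T_interface = T_inner − Q·ΣR(inner→interface) = 1320 − 21600×0.007265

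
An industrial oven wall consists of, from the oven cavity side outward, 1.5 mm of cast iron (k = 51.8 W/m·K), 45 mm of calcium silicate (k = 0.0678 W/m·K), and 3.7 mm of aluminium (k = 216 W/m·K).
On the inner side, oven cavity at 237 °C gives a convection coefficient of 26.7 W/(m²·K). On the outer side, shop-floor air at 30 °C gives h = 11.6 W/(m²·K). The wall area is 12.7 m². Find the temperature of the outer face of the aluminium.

Thermal resistances in series:
R_inner film = 1/(h_i·A) = 1/(26.7×12.7) = 0.002949 K/W
R_cast iron = L/(kA) = 0.0015/(51.8×12.7) = 2.28×10^-6 K/W
R_calcium silicate = L/(kA) = 0.045/(0.0678×12.7) = 0.05226 K/W
R_aluminium = L/(kA) = 0.0037/(216×12.7) = 1.349×10^-6 K/W
R_outer film = 1/(h_o·A) = 1/(11.6×12.7) = 0.006788 K/W
R_total = 0.062 K/W;  Q = ΔT/R_total = 207/0.062 = 3339 W
T_interface = T_inner − Q·ΣR(inner→interface) = 237 − 3340×0.05521

T ≈ 52.7 °C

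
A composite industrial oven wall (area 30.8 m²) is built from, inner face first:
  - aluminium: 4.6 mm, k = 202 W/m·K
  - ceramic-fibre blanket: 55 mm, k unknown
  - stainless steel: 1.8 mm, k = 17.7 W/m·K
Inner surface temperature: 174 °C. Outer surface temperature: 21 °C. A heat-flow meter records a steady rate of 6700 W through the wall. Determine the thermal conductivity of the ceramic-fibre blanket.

Using the resistance-network approach (series):
R_aluminium = L/(kA) = 0.0046/(202×30.8) = 7.394×10^-7 K/W
R_stainless steel = L/(kA) = 0.0018/(17.7×30.8) = 3.302×10^-6 K/W
Sum of known resistances R_other = 4.041×10^-6 K/W
Total R = ΔT/Q = 153/6700 = 0.02284 K/W
R_ceramic-fibre blanket = R_total − R_other = 0.02283 K/W
k = L/(R·A) = 0.055/(0.02283×30.8)

k ≈ 0.0782 W/(m·K)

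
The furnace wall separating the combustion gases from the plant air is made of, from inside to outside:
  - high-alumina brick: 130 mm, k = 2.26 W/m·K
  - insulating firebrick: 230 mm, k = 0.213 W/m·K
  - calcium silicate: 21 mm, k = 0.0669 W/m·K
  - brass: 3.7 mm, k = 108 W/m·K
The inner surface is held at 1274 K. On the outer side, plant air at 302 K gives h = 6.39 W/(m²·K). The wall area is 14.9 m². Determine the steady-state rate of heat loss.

Q ≈ 9010 W

Treating each layer as a thermal resistance in series:
R_high-alumina brick = L/(kA) = 0.13/(2.26×14.9) = 0.003861 K/W
R_insulating firebrick = L/(kA) = 0.23/(0.213×14.9) = 0.07247 K/W
R_calcium silicate = L/(kA) = 0.021/(0.0669×14.9) = 0.02107 K/W
R_brass = L/(kA) = 0.0037/(108×14.9) = 2.299×10^-6 K/W
R_outer film = 1/(h_o·A) = 1/(6.39×14.9) = 0.0105 K/W
R_total = 0.1079 K/W
Q = ΔT / R_total = 972 / 0.1079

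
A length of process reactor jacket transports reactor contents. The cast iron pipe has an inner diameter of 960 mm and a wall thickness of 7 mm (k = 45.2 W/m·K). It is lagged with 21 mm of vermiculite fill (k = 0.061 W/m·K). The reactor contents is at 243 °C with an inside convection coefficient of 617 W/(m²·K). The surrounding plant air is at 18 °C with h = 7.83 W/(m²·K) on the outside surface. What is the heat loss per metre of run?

q′ ≈ 1490 W/m

Radial resistances (cylindrical: R_cond = ln(r_o/r_i)/(2πkL), R_conv = 1/(h·2πrL)):
R_inner film = 1/(h_i·2πr₁L) = 1/(617×2π×0.48×1) = 5.374×10^-4 K/W
R_cast iron pipe wall = ln(487/480)/(2π×45.2×1) = 5.098×10^-5 K/W
R_vermiculite fill = ln(508/487)/(2π×0.061×1) = 0.1101 K/W
R_outer film = 1/(h_o·2πr_oL) = 1/(7.83×2π×0.508×1) = 0.04001 K/W
R_total = 0.1507 K/W
Q = ΔT/R_total = 225/0.1507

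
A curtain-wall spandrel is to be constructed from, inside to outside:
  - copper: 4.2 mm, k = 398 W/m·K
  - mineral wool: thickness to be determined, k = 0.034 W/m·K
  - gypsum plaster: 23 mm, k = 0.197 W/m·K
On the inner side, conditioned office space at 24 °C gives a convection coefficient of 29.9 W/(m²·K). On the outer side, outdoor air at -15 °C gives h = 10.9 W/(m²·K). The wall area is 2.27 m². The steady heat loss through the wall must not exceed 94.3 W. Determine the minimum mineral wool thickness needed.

L ≈ 23.7 mm

Treating each layer as a thermal resistance in series:
R_inner film = 1/(h_i·A) = 1/(29.9×2.27) = 0.01473 K/W
R_copper = L/(kA) = 0.0042/(398×2.27) = 4.649×10^-6 K/W
R_gypsum plaster = L/(kA) = 0.023/(0.197×2.27) = 0.05143 K/W
R_outer film = 1/(h_o·A) = 1/(10.9×2.27) = 0.04042 K/W
Sum of the known resistances R_other = 0.1066 K/W
Required total resistance R_tot = ΔT/Q_allow = 39/94.3 = 0.4136 K/W
R_mineral wool = R_tot − R_other = 0.307 K/W
L = R·k·A = 0.307×0.034×2.27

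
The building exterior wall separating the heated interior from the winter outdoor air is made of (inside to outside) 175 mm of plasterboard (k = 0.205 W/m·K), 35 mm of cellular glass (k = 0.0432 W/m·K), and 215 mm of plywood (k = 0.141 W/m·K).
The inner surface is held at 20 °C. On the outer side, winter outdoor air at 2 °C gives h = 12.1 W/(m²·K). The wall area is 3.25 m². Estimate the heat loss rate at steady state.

Thermal resistances in series:
R_plasterboard = L/(kA) = 0.175/(0.205×3.25) = 0.2627 K/W
R_cellular glass = L/(kA) = 0.035/(0.0432×3.25) = 0.2493 K/W
R_plywood = L/(kA) = 0.215/(0.141×3.25) = 0.4692 K/W
R_outer film = 1/(h_o·A) = 1/(12.1×3.25) = 0.02543 K/W
R_total = 1.007 K/W
Q = ΔT / R_total = 18 / 1.007

Q ≈ 17.9 W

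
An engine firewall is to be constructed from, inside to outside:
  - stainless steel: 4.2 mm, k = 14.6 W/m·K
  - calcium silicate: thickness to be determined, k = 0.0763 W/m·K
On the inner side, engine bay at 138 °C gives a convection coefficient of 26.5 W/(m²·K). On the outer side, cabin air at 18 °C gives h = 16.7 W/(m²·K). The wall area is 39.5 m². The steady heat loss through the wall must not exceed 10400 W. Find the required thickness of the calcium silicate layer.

L ≈ 27.3 mm

Thermal resistances in series:
R_inner film = 1/(h_i·A) = 1/(26.5×39.5) = 9.553×10^-4 K/W
R_stainless steel = L/(kA) = 0.0042/(14.6×39.5) = 7.283×10^-6 K/W
R_outer film = 1/(h_o·A) = 1/(16.7×39.5) = 0.001516 K/W
Sum of the known resistances R_other = 0.002479 K/W
Required total resistance R_tot = ΔT/Q_allow = 120/10400 = 0.01154 K/W
R_calcium silicate = R_tot − R_other = 0.00906 K/W
L = R·k·A = 0.00906×0.0763×39.5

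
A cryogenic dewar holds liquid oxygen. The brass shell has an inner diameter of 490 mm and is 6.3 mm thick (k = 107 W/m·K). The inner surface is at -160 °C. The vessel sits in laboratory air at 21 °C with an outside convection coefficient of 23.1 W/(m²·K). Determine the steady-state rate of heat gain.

Q ≈ 3310 W

Spherical conduction: R = (1/r_in − 1/r_out)/(4πk) per layer; series-sum.
R_brass shell = (1/0.245 − 1/0.2513)/(4π×107) = 7.61×10^-5 K/W
R_outer film = 1/(h·4πr_o²) = 1/(23.1×4π×0.2513²) = 0.05455 K/W
R_total = 0.05463 K/W
Q = ΔT/R_total = 181/0.05463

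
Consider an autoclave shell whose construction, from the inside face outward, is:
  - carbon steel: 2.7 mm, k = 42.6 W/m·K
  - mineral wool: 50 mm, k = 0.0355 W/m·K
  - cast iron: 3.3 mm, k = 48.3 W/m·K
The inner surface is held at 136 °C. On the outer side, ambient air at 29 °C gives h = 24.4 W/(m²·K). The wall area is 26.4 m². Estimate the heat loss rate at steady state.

Using the resistance-network approach (series):
R_carbon steel = L/(kA) = 0.0027/(42.6×26.4) = 2.401×10^-6 K/W
R_mineral wool = L/(kA) = 0.05/(0.0355×26.4) = 0.05335 K/W
R_cast iron = L/(kA) = 0.0033/(48.3×26.4) = 2.588×10^-6 K/W
R_outer film = 1/(h_o·A) = 1/(24.4×26.4) = 0.001552 K/W
R_total = 0.05491 K/W
Q = ΔT / R_total = 107 / 0.05491

Q ≈ 1950 W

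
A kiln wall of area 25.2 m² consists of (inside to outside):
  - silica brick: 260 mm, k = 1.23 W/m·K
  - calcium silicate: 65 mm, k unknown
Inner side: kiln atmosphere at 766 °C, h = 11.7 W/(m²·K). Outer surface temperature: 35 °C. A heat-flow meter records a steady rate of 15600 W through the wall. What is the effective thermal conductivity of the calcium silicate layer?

k ≈ 0.0735 W/(m·K)

Treating each layer as a thermal resistance in series:
R_inner film = 1/(h_i·A) = 1/(11.7×25.2) = 0.003392 K/W
R_silica brick = L/(kA) = 0.26/(1.23×25.2) = 0.008388 K/W
Sum of known resistances R_other = 0.01178 K/W
Total R = ΔT/Q = 731/15600 = 0.04686 K/W
R_calcium silicate = R_total − R_other = 0.03508 K/W
k = L/(R·A) = 0.065/(0.03508×25.2)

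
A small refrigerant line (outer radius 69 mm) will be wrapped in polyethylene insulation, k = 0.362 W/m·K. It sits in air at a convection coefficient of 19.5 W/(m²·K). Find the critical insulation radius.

For a cylinder r_cr = k/h = 0.362/19.5
r_cr = 18.6 mm; since the bare radius (69 mm) is above r_cr, any added insulation will reduce heat loss.

r_cr ≈ 18.6 mm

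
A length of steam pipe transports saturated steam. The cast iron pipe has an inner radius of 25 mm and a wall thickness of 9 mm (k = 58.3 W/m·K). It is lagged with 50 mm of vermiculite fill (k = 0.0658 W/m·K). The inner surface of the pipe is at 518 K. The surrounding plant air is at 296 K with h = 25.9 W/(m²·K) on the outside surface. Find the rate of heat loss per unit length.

Cylindrical conduction, so R = ln(r₂/r₁)/(2πkL) per layer, in series:
R_cast iron pipe wall = ln(34/25)/(2π×58.3×1) = 8.394×10^-4 K/W
R_vermiculite fill = ln(84/34)/(2π×0.0658×1) = 2.188 K/W
R_outer film = 1/(h_o·2πr_oL) = 1/(25.9×2π×0.084×1) = 0.07315 K/W
R_total = 2.262 K/W
Q = ΔT/R_total = 222/2.262

q′ ≈ 98.2 W/m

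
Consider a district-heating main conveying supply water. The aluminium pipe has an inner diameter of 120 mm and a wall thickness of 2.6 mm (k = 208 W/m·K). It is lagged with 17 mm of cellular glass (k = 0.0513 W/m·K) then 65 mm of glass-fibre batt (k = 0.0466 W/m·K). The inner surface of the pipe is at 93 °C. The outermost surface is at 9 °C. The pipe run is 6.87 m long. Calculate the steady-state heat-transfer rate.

Q ≈ 207 W

For a radial system each layer contributes R = ln(r_out/r_in)/(2πkL); films add R = 1/(hA).
R_aluminium pipe wall = ln(62.6/60)/(2π×208×6.87) = 4.725×10^-6 K/W
R_cellular glass = ln(79.6/62.6)/(2π×0.0513×6.87) = 0.1085 K/W
R_glass-fibre batt = ln(144.6/79.6)/(2π×0.0466×6.87) = 0.2968 K/W
R_total = 0.4053 K/W
Q = ΔT/R_total = 84/0.4053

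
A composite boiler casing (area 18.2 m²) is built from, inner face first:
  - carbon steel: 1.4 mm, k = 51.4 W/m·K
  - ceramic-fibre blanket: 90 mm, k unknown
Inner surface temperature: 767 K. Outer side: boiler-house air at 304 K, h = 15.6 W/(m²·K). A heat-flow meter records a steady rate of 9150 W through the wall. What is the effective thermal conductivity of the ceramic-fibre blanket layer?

Series thermal resistances:
R_carbon steel = L/(kA) = 0.0014/(51.4×18.2) = 1.497×10^-6 K/W
R_outer film = 1/(h_o·A) = 1/(15.6×18.2) = 0.003522 K/W
Sum of known resistances R_other = 0.003524 K/W
Total R = ΔT/Q = 463/9150 = 0.0506 K/W
R_ceramic-fibre blanket = R_total − R_other = 0.04708 K/W
k = L/(R·A) = 0.09/(0.04708×18.2)

k ≈ 0.105 W/(m·K)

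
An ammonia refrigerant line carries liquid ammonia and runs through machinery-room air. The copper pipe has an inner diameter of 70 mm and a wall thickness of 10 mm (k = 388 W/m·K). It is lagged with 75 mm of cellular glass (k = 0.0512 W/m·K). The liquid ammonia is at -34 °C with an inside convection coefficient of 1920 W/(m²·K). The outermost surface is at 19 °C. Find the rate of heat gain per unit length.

q′ ≈ 17.4 W/m

Per-layer cylindrical resistances, series-summed:
R_inner film = 1/(h_i·2πr₁L) = 1/(1920×2π×0.035×1) = 0.002368 K/W
R_copper pipe wall = ln(45/35)/(2π×388×1) = 1.031×10^-4 K/W
R_cellular glass = ln(120/45)/(2π×0.0512×1) = 3.049 K/W
R_total = 3.051 K/W
Q = ΔT/R_total = 53/3.051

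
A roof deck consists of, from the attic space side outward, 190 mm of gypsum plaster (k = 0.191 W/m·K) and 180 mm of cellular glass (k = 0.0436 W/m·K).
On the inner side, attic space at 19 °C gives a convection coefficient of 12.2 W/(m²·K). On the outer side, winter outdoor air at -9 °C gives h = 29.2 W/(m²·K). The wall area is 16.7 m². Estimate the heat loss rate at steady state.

Q ≈ 89.2 W

Model the wall as resistances in series:
R_inner film = 1/(h_i·A) = 1/(12.2×16.7) = 0.004908 K/W
R_gypsum plaster = L/(kA) = 0.19/(0.191×16.7) = 0.05957 K/W
R_cellular glass = L/(kA) = 0.18/(0.0436×16.7) = 0.2472 K/W
R_outer film = 1/(h_o·A) = 1/(29.2×16.7) = 0.002051 K/W
R_total = 0.3137 K/W
Q = ΔT / R_total = 28 / 0.3137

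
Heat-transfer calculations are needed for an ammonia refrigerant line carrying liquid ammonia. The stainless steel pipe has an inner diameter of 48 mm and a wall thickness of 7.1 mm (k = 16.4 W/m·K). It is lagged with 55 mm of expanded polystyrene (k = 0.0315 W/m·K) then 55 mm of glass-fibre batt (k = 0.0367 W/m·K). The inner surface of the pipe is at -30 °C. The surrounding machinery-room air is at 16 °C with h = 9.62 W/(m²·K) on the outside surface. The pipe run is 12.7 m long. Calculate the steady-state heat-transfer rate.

Q ≈ 78.9 W

For a radial system each layer contributes R = ln(r_out/r_in)/(2πkL); films add R = 1/(hA).
R_stainless steel pipe wall = ln(31.1/24)/(2π×16.4×12.7) = 1.98×10^-4 K/W
R_expanded polystyrene = ln(86.1/31.1)/(2π×0.0315×12.7) = 0.4051 K/W
R_glass-fibre batt = ln(141.1/86.1)/(2π×0.0367×12.7) = 0.1687 K/W
R_outer film = 1/(h_o·2πr_oL) = 1/(9.62×2π×0.1411×12.7) = 0.009232 K/W
R_total = 0.5832 K/W
Q = ΔT/R_total = 46/0.5832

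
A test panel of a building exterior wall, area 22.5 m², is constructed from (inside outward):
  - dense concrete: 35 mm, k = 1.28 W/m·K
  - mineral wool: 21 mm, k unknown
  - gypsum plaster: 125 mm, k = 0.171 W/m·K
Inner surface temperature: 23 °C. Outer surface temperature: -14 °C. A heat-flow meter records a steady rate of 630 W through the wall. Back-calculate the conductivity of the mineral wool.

k ≈ 0.0373 W/(m·K)

Series thermal resistances:
R_dense concrete = L/(kA) = 0.035/(1.28×22.5) = 0.001215 K/W
R_gypsum plaster = L/(kA) = 0.125/(0.171×22.5) = 0.03249 K/W
Sum of known resistances R_other = 0.0337 K/W
Total R = ΔT/Q = 37/630 = 0.05873 K/W
R_mineral wool = R_total − R_other = 0.02503 K/W
k = L/(R·A) = 0.021/(0.02503×22.5)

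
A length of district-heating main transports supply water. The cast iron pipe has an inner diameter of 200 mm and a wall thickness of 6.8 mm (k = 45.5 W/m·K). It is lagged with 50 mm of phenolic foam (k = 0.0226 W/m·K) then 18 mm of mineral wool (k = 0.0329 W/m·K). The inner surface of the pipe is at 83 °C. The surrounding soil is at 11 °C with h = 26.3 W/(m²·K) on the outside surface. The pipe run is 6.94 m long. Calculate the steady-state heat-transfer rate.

Q ≈ 153 W

Radial resistances (cylindrical: R_cond = ln(r_o/r_i)/(2πkL), R_conv = 1/(h·2πrL)):
R_cast iron pipe wall = ln(106.8/100)/(2π×45.5×6.94) = 3.316×10^-5 K/W
R_phenolic foam = ln(156.8/106.8)/(2π×0.0226×6.94) = 0.3897 K/W
R_mineral wool = ln(174.8/156.8)/(2π×0.0329×6.94) = 0.07575 K/W
R_outer film = 1/(h_o·2πr_oL) = 1/(26.3×2π×0.1748×6.94) = 0.004988 K/W
R_total = 0.4704 K/W
Q = ΔT/R_total = 72/0.4704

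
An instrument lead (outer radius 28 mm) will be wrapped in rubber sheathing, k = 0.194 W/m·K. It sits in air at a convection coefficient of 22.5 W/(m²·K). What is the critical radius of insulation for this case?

For a cylinder r_cr = k/h = 0.194/22.5
r_cr = 8.62 mm; since the bare radius (28 mm) is above r_cr, any added insulation will reduce heat loss.

r_cr ≈ 8.62 mm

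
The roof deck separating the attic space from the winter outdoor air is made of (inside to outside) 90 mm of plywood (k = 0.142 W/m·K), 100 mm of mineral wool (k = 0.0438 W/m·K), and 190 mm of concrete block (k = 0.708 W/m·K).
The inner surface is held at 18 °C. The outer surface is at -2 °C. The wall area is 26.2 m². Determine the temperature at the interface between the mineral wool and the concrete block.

Treating each layer as a thermal resistance in series:
R_plywood = L/(kA) = 0.09/(0.142×26.2) = 0.02419 K/W
R_mineral wool = L/(kA) = 0.1/(0.0438×26.2) = 0.08714 K/W
R_concrete block = L/(kA) = 0.19/(0.708×26.2) = 0.01024 K/W
R_total = 0.1216 K/W;  Q = ΔT/R_total = 20/0.1216 = 164.5 W
T_interface = T_inner − Q·ΣR(inner→interface) = 18 − 165×0.1113

T ≈ -0.315 °C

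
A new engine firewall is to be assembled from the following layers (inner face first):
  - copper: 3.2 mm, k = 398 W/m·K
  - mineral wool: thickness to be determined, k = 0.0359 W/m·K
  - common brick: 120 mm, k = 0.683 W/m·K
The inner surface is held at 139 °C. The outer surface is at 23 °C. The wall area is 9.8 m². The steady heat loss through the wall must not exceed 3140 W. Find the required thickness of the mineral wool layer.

L ≈ 6.69 mm

Model the wall as resistances in series:
R_copper = L/(kA) = 0.0032/(398×9.8) = 8.204×10^-7 K/W
R_common brick = L/(kA) = 0.12/(0.683×9.8) = 0.01793 K/W
Sum of the known resistances R_other = 0.01793 K/W
Required total resistance R_tot = ΔT/Q_allow = 116/3140 = 0.03694 K/W
R_mineral wool = R_tot − R_other = 0.01901 K/W
L = R·k·A = 0.01901×0.0359×9.8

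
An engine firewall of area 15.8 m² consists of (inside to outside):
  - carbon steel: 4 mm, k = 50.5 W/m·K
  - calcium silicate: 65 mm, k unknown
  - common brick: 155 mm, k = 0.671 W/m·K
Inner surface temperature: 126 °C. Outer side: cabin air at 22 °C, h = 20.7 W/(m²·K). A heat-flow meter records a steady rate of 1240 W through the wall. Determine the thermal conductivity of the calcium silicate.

k ≈ 0.0622 W/(m·K)

Series thermal resistances:
R_carbon steel = L/(kA) = 0.004/(50.5×15.8) = 5.013×10^-6 K/W
R_common brick = L/(kA) = 0.155/(0.671×15.8) = 0.01462 K/W
R_outer film = 1/(h_o·A) = 1/(20.7×15.8) = 0.003058 K/W
Sum of known resistances R_other = 0.01768 K/W
Total R = ΔT/Q = 104/1240 = 0.08387 K/W
R_calcium silicate = R_total − R_other = 0.06619 K/W
k = L/(R·A) = 0.065/(0.06619×15.8)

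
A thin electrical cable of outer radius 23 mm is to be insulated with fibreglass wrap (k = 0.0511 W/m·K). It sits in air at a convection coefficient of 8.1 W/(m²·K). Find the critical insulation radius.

For a cylinder r_cr = k/h = 0.0511/8.1
r_cr = 6.31 mm; since the bare radius (23 mm) is above r_cr, any added insulation will reduce heat loss.

r_cr ≈ 6.31 mm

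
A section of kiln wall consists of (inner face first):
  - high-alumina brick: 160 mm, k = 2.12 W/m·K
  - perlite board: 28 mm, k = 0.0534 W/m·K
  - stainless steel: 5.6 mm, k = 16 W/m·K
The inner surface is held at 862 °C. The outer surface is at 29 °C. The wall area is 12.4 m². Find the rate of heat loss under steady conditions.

Q ≈ 17200 W

Treating each layer as a thermal resistance in series:
R_high-alumina brick = L/(kA) = 0.16/(2.12×12.4) = 0.006086 K/W
R_perlite board = L/(kA) = 0.028/(0.0534×12.4) = 0.04229 K/W
R_stainless steel = L/(kA) = 0.0056/(16×12.4) = 2.823×10^-5 K/W
R_total = 0.0484 K/W
Q = ΔT / R_total = 833 / 0.0484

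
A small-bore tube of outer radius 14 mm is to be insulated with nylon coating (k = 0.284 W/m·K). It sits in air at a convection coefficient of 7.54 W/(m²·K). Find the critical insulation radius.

r_cr ≈ 37.7 mm

For a cylinder r_cr = k/h = 0.284/7.54
r_cr = 37.7 mm; since the bare radius (14 mm) is below r_cr, adding a thin layer of insulation will *increase* heat loss.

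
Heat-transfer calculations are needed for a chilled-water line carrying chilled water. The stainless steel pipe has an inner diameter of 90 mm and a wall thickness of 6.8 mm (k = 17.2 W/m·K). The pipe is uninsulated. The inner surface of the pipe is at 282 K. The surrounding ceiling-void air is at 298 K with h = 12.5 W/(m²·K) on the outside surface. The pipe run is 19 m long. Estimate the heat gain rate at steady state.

Q ≈ 1230 W

Cylindrical conduction, so R = ln(r₂/r₁)/(2πkL) per layer, in series:
R_stainless steel pipe wall = ln(51.8/45)/(2π×17.2×19) = 6.854×10^-5 K/W
R_outer film = 1/(h_o·2πr_oL) = 1/(12.5×2π×0.0518×19) = 0.01294 K/W
R_total = 0.01301 K/W
Q = ΔT/R_total = 16/0.01301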